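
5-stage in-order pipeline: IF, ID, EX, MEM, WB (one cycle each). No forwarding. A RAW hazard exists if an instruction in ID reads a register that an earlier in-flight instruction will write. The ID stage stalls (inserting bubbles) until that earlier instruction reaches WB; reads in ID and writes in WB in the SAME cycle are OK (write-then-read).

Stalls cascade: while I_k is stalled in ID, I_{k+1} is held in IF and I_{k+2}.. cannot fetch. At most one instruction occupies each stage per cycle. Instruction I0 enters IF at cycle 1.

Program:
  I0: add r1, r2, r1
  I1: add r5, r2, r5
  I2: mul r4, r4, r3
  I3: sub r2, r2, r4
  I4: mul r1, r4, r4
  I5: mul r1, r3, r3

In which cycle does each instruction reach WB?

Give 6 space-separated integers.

Answer: 5 6 7 10 11 12

Derivation:
I0 add r1 <- r2,r1: IF@1 ID@2 stall=0 (-) EX@3 MEM@4 WB@5
I1 add r5 <- r2,r5: IF@2 ID@3 stall=0 (-) EX@4 MEM@5 WB@6
I2 mul r4 <- r4,r3: IF@3 ID@4 stall=0 (-) EX@5 MEM@6 WB@7
I3 sub r2 <- r2,r4: IF@4 ID@5 stall=2 (RAW on I2.r4 (WB@7)) EX@8 MEM@9 WB@10
I4 mul r1 <- r4,r4: IF@5 ID@8 stall=0 (-) EX@9 MEM@10 WB@11
I5 mul r1 <- r3,r3: IF@8 ID@9 stall=0 (-) EX@10 MEM@11 WB@12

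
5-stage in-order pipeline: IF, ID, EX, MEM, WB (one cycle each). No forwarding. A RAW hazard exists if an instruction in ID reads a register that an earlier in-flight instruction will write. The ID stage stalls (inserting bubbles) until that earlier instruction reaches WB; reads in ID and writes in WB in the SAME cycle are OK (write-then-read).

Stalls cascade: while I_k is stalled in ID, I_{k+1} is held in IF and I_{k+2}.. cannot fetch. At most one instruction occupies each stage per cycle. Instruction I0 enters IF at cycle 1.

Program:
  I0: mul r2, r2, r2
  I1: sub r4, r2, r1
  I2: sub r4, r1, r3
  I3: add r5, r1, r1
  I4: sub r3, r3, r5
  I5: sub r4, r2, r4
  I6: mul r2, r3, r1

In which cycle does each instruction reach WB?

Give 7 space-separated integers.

Answer: 5 8 9 10 13 14 16

Derivation:
I0 mul r2 <- r2,r2: IF@1 ID@2 stall=0 (-) EX@3 MEM@4 WB@5
I1 sub r4 <- r2,r1: IF@2 ID@3 stall=2 (RAW on I0.r2 (WB@5)) EX@6 MEM@7 WB@8
I2 sub r4 <- r1,r3: IF@3 ID@6 stall=0 (-) EX@7 MEM@8 WB@9
I3 add r5 <- r1,r1: IF@6 ID@7 stall=0 (-) EX@8 MEM@9 WB@10
I4 sub r3 <- r3,r5: IF@7 ID@8 stall=2 (RAW on I3.r5 (WB@10)) EX@11 MEM@12 WB@13
I5 sub r4 <- r2,r4: IF@8 ID@11 stall=0 (-) EX@12 MEM@13 WB@14
I6 mul r2 <- r3,r1: IF@11 ID@12 stall=1 (RAW on I4.r3 (WB@13)) EX@14 MEM@15 WB@16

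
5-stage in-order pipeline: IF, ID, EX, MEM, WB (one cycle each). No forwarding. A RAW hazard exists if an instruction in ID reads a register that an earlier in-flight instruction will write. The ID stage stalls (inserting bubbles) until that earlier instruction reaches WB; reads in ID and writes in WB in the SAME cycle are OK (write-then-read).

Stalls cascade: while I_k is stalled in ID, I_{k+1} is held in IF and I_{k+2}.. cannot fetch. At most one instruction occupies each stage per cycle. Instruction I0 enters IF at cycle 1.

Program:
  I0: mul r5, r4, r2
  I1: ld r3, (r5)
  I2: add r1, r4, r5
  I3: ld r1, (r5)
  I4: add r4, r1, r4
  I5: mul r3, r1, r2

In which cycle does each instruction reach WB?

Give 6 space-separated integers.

Answer: 5 8 9 10 13 14

Derivation:
I0 mul r5 <- r4,r2: IF@1 ID@2 stall=0 (-) EX@3 MEM@4 WB@5
I1 ld r3 <- r5: IF@2 ID@3 stall=2 (RAW on I0.r5 (WB@5)) EX@6 MEM@7 WB@8
I2 add r1 <- r4,r5: IF@3 ID@6 stall=0 (-) EX@7 MEM@8 WB@9
I3 ld r1 <- r5: IF@6 ID@7 stall=0 (-) EX@8 MEM@9 WB@10
I4 add r4 <- r1,r4: IF@7 ID@8 stall=2 (RAW on I3.r1 (WB@10)) EX@11 MEM@12 WB@13
I5 mul r3 <- r1,r2: IF@8 ID@11 stall=0 (-) EX@12 MEM@13 WB@14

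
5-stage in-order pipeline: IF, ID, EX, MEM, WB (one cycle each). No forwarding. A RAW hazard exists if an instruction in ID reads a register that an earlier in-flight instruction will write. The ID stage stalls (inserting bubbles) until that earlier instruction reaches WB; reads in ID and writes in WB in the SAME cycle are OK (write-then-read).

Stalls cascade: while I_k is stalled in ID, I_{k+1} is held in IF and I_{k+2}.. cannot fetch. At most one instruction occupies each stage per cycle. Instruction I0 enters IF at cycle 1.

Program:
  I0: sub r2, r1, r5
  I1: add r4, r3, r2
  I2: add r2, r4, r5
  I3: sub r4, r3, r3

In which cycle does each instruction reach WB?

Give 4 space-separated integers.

Answer: 5 8 11 12

Derivation:
I0 sub r2 <- r1,r5: IF@1 ID@2 stall=0 (-) EX@3 MEM@4 WB@5
I1 add r4 <- r3,r2: IF@2 ID@3 stall=2 (RAW on I0.r2 (WB@5)) EX@6 MEM@7 WB@8
I2 add r2 <- r4,r5: IF@3 ID@6 stall=2 (RAW on I1.r4 (WB@8)) EX@9 MEM@10 WB@11
I3 sub r4 <- r3,r3: IF@6 ID@9 stall=0 (-) EX@10 MEM@11 WB@12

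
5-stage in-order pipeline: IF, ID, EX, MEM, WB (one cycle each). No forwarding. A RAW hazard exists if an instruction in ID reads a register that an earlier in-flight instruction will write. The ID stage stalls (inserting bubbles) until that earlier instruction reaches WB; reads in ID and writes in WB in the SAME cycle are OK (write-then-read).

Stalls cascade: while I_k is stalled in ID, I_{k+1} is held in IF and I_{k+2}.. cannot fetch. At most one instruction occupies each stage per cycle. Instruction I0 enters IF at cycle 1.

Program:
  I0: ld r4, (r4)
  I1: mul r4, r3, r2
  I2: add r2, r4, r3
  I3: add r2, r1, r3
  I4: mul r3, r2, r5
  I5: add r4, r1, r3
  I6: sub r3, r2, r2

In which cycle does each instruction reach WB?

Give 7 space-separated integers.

I0 ld r4 <- r4: IF@1 ID@2 stall=0 (-) EX@3 MEM@4 WB@5
I1 mul r4 <- r3,r2: IF@2 ID@3 stall=0 (-) EX@4 MEM@5 WB@6
I2 add r2 <- r4,r3: IF@3 ID@4 stall=2 (RAW on I1.r4 (WB@6)) EX@7 MEM@8 WB@9
I3 add r2 <- r1,r3: IF@4 ID@7 stall=0 (-) EX@8 MEM@9 WB@10
I4 mul r3 <- r2,r5: IF@7 ID@8 stall=2 (RAW on I3.r2 (WB@10)) EX@11 MEM@12 WB@13
I5 add r4 <- r1,r3: IF@8 ID@11 stall=2 (RAW on I4.r3 (WB@13)) EX@14 MEM@15 WB@16
I6 sub r3 <- r2,r2: IF@11 ID@14 stall=0 (-) EX@15 MEM@16 WB@17

Answer: 5 6 9 10 13 16 17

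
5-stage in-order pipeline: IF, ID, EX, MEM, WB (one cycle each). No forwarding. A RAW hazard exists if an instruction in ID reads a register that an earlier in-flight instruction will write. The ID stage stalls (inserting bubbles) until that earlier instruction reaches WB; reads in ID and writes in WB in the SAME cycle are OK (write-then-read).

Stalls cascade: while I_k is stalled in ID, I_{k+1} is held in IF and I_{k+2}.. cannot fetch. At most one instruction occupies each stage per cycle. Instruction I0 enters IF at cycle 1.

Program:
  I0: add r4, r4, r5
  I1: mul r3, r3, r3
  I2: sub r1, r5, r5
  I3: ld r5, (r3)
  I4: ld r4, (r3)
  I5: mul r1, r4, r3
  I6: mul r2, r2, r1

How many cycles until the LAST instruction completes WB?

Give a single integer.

Answer: 16

Derivation:
I0 add r4 <- r4,r5: IF@1 ID@2 stall=0 (-) EX@3 MEM@4 WB@5
I1 mul r3 <- r3,r3: IF@2 ID@3 stall=0 (-) EX@4 MEM@5 WB@6
I2 sub r1 <- r5,r5: IF@3 ID@4 stall=0 (-) EX@5 MEM@6 WB@7
I3 ld r5 <- r3: IF@4 ID@5 stall=1 (RAW on I1.r3 (WB@6)) EX@7 MEM@8 WB@9
I4 ld r4 <- r3: IF@5 ID@7 stall=0 (-) EX@8 MEM@9 WB@10
I5 mul r1 <- r4,r3: IF@7 ID@8 stall=2 (RAW on I4.r4 (WB@10)) EX@11 MEM@12 WB@13
I6 mul r2 <- r2,r1: IF@8 ID@11 stall=2 (RAW on I5.r1 (WB@13)) EX@14 MEM@15 WB@16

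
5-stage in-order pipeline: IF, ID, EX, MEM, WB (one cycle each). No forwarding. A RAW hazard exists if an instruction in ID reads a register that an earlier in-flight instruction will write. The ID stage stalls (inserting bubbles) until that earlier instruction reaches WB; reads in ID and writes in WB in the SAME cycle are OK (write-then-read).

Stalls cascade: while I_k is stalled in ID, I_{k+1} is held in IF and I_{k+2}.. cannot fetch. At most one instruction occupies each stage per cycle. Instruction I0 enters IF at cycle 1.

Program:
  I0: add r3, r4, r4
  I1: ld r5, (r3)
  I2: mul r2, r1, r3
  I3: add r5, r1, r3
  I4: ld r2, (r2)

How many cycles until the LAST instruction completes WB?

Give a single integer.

Answer: 12

Derivation:
I0 add r3 <- r4,r4: IF@1 ID@2 stall=0 (-) EX@3 MEM@4 WB@5
I1 ld r5 <- r3: IF@2 ID@3 stall=2 (RAW on I0.r3 (WB@5)) EX@6 MEM@7 WB@8
I2 mul r2 <- r1,r3: IF@3 ID@6 stall=0 (-) EX@7 MEM@8 WB@9
I3 add r5 <- r1,r3: IF@6 ID@7 stall=0 (-) EX@8 MEM@9 WB@10
I4 ld r2 <- r2: IF@7 ID@8 stall=1 (RAW on I2.r2 (WB@9)) EX@10 MEM@11 WB@12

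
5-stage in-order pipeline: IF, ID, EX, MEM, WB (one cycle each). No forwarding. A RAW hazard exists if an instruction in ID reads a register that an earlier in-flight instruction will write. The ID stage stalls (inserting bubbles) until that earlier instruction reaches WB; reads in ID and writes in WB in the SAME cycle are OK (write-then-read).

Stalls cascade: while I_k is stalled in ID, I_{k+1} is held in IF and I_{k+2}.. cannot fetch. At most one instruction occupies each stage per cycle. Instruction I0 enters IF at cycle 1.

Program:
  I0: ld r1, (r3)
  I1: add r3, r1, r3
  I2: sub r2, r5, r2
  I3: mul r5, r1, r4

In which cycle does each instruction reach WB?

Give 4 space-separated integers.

Answer: 5 8 9 10

Derivation:
I0 ld r1 <- r3: IF@1 ID@2 stall=0 (-) EX@3 MEM@4 WB@5
I1 add r3 <- r1,r3: IF@2 ID@3 stall=2 (RAW on I0.r1 (WB@5)) EX@6 MEM@7 WB@8
I2 sub r2 <- r5,r2: IF@3 ID@6 stall=0 (-) EX@7 MEM@8 WB@9
I3 mul r5 <- r1,r4: IF@6 ID@7 stall=0 (-) EX@8 MEM@9 WB@10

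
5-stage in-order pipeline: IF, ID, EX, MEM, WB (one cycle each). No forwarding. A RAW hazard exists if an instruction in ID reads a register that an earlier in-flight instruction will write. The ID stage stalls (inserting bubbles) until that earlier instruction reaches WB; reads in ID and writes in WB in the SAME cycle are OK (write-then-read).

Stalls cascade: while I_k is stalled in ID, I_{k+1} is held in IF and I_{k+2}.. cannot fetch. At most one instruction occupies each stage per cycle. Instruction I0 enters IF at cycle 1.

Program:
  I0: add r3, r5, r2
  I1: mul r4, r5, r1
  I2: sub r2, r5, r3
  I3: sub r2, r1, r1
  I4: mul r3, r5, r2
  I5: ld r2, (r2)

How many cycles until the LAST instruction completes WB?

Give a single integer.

Answer: 13

Derivation:
I0 add r3 <- r5,r2: IF@1 ID@2 stall=0 (-) EX@3 MEM@4 WB@5
I1 mul r4 <- r5,r1: IF@2 ID@3 stall=0 (-) EX@4 MEM@5 WB@6
I2 sub r2 <- r5,r3: IF@3 ID@4 stall=1 (RAW on I0.r3 (WB@5)) EX@6 MEM@7 WB@8
I3 sub r2 <- r1,r1: IF@4 ID@6 stall=0 (-) EX@7 MEM@8 WB@9
I4 mul r3 <- r5,r2: IF@6 ID@7 stall=2 (RAW on I3.r2 (WB@9)) EX@10 MEM@11 WB@12
I5 ld r2 <- r2: IF@7 ID@10 stall=0 (-) EX@11 MEM@12 WB@13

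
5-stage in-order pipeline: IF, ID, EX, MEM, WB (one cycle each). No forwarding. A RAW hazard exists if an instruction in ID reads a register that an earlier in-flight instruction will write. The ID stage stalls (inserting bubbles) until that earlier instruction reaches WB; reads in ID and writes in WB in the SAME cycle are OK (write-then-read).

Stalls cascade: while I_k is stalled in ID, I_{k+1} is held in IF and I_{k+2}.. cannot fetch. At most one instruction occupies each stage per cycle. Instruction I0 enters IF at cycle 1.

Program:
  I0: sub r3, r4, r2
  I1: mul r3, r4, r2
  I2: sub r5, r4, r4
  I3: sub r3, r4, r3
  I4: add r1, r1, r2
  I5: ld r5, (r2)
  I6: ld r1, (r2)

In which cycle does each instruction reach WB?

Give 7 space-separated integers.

Answer: 5 6 7 9 10 11 12

Derivation:
I0 sub r3 <- r4,r2: IF@1 ID@2 stall=0 (-) EX@3 MEM@4 WB@5
I1 mul r3 <- r4,r2: IF@2 ID@3 stall=0 (-) EX@4 MEM@5 WB@6
I2 sub r5 <- r4,r4: IF@3 ID@4 stall=0 (-) EX@5 MEM@6 WB@7
I3 sub r3 <- r4,r3: IF@4 ID@5 stall=1 (RAW on I1.r3 (WB@6)) EX@7 MEM@8 WB@9
I4 add r1 <- r1,r2: IF@5 ID@7 stall=0 (-) EX@8 MEM@9 WB@10
I5 ld r5 <- r2: IF@7 ID@8 stall=0 (-) EX@9 MEM@10 WB@11
I6 ld r1 <- r2: IF@8 ID@9 stall=0 (-) EX@10 MEM@11 WB@12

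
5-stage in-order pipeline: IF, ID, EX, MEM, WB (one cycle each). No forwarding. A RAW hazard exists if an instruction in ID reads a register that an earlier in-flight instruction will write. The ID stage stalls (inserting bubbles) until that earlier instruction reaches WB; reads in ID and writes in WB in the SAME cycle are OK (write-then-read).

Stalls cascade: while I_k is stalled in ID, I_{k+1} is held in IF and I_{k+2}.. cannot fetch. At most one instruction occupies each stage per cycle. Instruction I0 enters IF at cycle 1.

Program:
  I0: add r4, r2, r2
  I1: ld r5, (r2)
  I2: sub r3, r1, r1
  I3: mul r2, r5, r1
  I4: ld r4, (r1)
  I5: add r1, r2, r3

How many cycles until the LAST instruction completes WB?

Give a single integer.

I0 add r4 <- r2,r2: IF@1 ID@2 stall=0 (-) EX@3 MEM@4 WB@5
I1 ld r5 <- r2: IF@2 ID@3 stall=0 (-) EX@4 MEM@5 WB@6
I2 sub r3 <- r1,r1: IF@3 ID@4 stall=0 (-) EX@5 MEM@6 WB@7
I3 mul r2 <- r5,r1: IF@4 ID@5 stall=1 (RAW on I1.r5 (WB@6)) EX@7 MEM@8 WB@9
I4 ld r4 <- r1: IF@5 ID@7 stall=0 (-) EX@8 MEM@9 WB@10
I5 add r1 <- r2,r3: IF@7 ID@8 stall=1 (RAW on I3.r2 (WB@9)) EX@10 MEM@11 WB@12

Answer: 12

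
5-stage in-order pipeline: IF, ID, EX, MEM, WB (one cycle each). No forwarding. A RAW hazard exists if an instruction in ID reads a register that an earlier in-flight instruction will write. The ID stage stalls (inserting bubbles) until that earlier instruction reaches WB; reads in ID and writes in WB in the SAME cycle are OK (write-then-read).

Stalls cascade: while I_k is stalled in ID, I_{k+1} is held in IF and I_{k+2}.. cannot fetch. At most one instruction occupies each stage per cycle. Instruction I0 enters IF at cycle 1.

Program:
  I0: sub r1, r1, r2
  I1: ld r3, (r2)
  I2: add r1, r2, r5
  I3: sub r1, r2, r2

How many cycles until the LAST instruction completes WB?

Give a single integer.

Answer: 8

Derivation:
I0 sub r1 <- r1,r2: IF@1 ID@2 stall=0 (-) EX@3 MEM@4 WB@5
I1 ld r3 <- r2: IF@2 ID@3 stall=0 (-) EX@4 MEM@5 WB@6
I2 add r1 <- r2,r5: IF@3 ID@4 stall=0 (-) EX@5 MEM@6 WB@7
I3 sub r1 <- r2,r2: IF@4 ID@5 stall=0 (-) EX@6 MEM@7 WB@8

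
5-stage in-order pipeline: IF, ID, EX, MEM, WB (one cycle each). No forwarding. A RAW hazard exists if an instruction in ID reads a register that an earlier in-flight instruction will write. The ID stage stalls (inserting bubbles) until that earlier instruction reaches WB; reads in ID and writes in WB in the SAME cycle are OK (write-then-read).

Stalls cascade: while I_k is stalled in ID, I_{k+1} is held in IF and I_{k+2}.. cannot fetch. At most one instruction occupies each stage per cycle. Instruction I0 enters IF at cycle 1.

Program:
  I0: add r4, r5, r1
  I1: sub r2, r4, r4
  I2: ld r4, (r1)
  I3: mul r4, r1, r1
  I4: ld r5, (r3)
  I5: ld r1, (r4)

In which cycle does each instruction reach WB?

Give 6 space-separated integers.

I0 add r4 <- r5,r1: IF@1 ID@2 stall=0 (-) EX@3 MEM@4 WB@5
I1 sub r2 <- r4,r4: IF@2 ID@3 stall=2 (RAW on I0.r4 (WB@5)) EX@6 MEM@7 WB@8
I2 ld r4 <- r1: IF@3 ID@6 stall=0 (-) EX@7 MEM@8 WB@9
I3 mul r4 <- r1,r1: IF@6 ID@7 stall=0 (-) EX@8 MEM@9 WB@10
I4 ld r5 <- r3: IF@7 ID@8 stall=0 (-) EX@9 MEM@10 WB@11
I5 ld r1 <- r4: IF@8 ID@9 stall=1 (RAW on I3.r4 (WB@10)) EX@11 MEM@12 WB@13

Answer: 5 8 9 10 11 13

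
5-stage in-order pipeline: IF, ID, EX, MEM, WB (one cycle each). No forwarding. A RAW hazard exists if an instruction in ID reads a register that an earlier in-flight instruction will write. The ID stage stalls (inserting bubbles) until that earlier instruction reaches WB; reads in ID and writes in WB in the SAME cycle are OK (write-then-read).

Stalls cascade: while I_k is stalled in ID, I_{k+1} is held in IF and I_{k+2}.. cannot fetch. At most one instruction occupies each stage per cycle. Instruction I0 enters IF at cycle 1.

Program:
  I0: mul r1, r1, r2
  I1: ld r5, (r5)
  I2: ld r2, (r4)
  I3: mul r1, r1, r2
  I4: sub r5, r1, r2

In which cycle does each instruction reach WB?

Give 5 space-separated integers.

I0 mul r1 <- r1,r2: IF@1 ID@2 stall=0 (-) EX@3 MEM@4 WB@5
I1 ld r5 <- r5: IF@2 ID@3 stall=0 (-) EX@4 MEM@5 WB@6
I2 ld r2 <- r4: IF@3 ID@4 stall=0 (-) EX@5 MEM@6 WB@7
I3 mul r1 <- r1,r2: IF@4 ID@5 stall=2 (RAW on I2.r2 (WB@7)) EX@8 MEM@9 WB@10
I4 sub r5 <- r1,r2: IF@5 ID@8 stall=2 (RAW on I3.r1 (WB@10)) EX@11 MEM@12 WB@13

Answer: 5 6 7 10 13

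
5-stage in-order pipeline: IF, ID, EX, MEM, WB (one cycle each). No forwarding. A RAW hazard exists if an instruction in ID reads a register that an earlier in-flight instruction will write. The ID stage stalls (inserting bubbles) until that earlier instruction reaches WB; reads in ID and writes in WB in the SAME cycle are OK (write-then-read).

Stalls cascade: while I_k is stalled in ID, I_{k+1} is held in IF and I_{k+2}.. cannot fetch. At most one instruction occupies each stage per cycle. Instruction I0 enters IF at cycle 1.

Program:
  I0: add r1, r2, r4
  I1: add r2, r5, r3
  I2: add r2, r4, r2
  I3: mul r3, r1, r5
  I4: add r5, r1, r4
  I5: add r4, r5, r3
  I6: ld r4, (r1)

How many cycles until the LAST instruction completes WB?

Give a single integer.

Answer: 15

Derivation:
I0 add r1 <- r2,r4: IF@1 ID@2 stall=0 (-) EX@3 MEM@4 WB@5
I1 add r2 <- r5,r3: IF@2 ID@3 stall=0 (-) EX@4 MEM@5 WB@6
I2 add r2 <- r4,r2: IF@3 ID@4 stall=2 (RAW on I1.r2 (WB@6)) EX@7 MEM@8 WB@9
I3 mul r3 <- r1,r5: IF@4 ID@7 stall=0 (-) EX@8 MEM@9 WB@10
I4 add r5 <- r1,r4: IF@7 ID@8 stall=0 (-) EX@9 MEM@10 WB@11
I5 add r4 <- r5,r3: IF@8 ID@9 stall=2 (RAW on I4.r5 (WB@11)) EX@12 MEM@13 WB@14
I6 ld r4 <- r1: IF@9 ID@12 stall=0 (-) EX@13 MEM@14 WB@15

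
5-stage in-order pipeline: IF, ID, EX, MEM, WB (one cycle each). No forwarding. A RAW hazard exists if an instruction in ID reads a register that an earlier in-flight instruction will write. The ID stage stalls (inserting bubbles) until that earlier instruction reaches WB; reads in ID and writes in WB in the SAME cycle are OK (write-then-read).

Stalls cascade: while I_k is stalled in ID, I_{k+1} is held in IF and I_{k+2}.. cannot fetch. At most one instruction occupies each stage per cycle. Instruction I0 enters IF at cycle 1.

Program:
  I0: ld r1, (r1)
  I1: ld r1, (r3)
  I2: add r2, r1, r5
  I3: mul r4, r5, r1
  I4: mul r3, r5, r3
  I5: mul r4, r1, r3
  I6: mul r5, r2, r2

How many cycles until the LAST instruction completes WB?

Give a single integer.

Answer: 15

Derivation:
I0 ld r1 <- r1: IF@1 ID@2 stall=0 (-) EX@3 MEM@4 WB@5
I1 ld r1 <- r3: IF@2 ID@3 stall=0 (-) EX@4 MEM@5 WB@6
I2 add r2 <- r1,r5: IF@3 ID@4 stall=2 (RAW on I1.r1 (WB@6)) EX@7 MEM@8 WB@9
I3 mul r4 <- r5,r1: IF@4 ID@7 stall=0 (-) EX@8 MEM@9 WB@10
I4 mul r3 <- r5,r3: IF@7 ID@8 stall=0 (-) EX@9 MEM@10 WB@11
I5 mul r4 <- r1,r3: IF@8 ID@9 stall=2 (RAW on I4.r3 (WB@11)) EX@12 MEM@13 WB@14
I6 mul r5 <- r2,r2: IF@9 ID@12 stall=0 (-) EX@13 MEM@14 WB@15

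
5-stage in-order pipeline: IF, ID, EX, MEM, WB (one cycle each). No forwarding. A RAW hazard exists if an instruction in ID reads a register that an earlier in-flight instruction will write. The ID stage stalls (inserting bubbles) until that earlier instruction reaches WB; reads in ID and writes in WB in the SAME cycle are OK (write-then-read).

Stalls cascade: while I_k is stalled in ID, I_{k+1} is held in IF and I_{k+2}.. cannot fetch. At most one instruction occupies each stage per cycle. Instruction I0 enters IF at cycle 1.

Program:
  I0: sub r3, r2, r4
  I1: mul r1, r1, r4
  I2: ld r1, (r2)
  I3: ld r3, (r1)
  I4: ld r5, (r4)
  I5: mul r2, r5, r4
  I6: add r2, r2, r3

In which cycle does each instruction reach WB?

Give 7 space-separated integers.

Answer: 5 6 7 10 11 14 17

Derivation:
I0 sub r3 <- r2,r4: IF@1 ID@2 stall=0 (-) EX@3 MEM@4 WB@5
I1 mul r1 <- r1,r4: IF@2 ID@3 stall=0 (-) EX@4 MEM@5 WB@6
I2 ld r1 <- r2: IF@3 ID@4 stall=0 (-) EX@5 MEM@6 WB@7
I3 ld r3 <- r1: IF@4 ID@5 stall=2 (RAW on I2.r1 (WB@7)) EX@8 MEM@9 WB@10
I4 ld r5 <- r4: IF@5 ID@8 stall=0 (-) EX@9 MEM@10 WB@11
I5 mul r2 <- r5,r4: IF@8 ID@9 stall=2 (RAW on I4.r5 (WB@11)) EX@12 MEM@13 WB@14
I6 add r2 <- r2,r3: IF@9 ID@12 stall=2 (RAW on I5.r2 (WB@14)) EX@15 MEM@16 WB@17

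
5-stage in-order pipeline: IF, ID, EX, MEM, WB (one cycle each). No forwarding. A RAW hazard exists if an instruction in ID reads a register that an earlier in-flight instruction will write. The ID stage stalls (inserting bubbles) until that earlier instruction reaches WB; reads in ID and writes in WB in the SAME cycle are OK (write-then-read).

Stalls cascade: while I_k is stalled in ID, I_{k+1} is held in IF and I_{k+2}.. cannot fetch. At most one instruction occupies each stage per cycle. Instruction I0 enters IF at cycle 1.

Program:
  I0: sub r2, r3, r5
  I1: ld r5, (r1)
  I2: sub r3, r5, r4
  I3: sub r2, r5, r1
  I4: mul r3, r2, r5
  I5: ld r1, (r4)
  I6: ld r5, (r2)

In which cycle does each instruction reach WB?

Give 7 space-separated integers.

I0 sub r2 <- r3,r5: IF@1 ID@2 stall=0 (-) EX@3 MEM@4 WB@5
I1 ld r5 <- r1: IF@2 ID@3 stall=0 (-) EX@4 MEM@5 WB@6
I2 sub r3 <- r5,r4: IF@3 ID@4 stall=2 (RAW on I1.r5 (WB@6)) EX@7 MEM@8 WB@9
I3 sub r2 <- r5,r1: IF@4 ID@7 stall=0 (-) EX@8 MEM@9 WB@10
I4 mul r3 <- r2,r5: IF@7 ID@8 stall=2 (RAW on I3.r2 (WB@10)) EX@11 MEM@12 WB@13
I5 ld r1 <- r4: IF@8 ID@11 stall=0 (-) EX@12 MEM@13 WB@14
I6 ld r5 <- r2: IF@11 ID@12 stall=0 (-) EX@13 MEM@14 WB@15

Answer: 5 6 9 10 13 14 15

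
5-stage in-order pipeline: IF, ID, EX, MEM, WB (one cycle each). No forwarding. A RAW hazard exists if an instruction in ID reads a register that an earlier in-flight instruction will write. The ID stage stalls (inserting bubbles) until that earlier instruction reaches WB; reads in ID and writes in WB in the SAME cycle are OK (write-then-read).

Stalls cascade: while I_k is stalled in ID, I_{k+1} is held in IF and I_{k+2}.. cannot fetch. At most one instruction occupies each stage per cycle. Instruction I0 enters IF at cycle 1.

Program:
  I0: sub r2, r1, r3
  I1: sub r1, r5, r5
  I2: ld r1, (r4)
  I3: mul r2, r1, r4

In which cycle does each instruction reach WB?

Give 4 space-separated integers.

I0 sub r2 <- r1,r3: IF@1 ID@2 stall=0 (-) EX@3 MEM@4 WB@5
I1 sub r1 <- r5,r5: IF@2 ID@3 stall=0 (-) EX@4 MEM@5 WB@6
I2 ld r1 <- r4: IF@3 ID@4 stall=0 (-) EX@5 MEM@6 WB@7
I3 mul r2 <- r1,r4: IF@4 ID@5 stall=2 (RAW on I2.r1 (WB@7)) EX@8 MEM@9 WB@10

Answer: 5 6 7 10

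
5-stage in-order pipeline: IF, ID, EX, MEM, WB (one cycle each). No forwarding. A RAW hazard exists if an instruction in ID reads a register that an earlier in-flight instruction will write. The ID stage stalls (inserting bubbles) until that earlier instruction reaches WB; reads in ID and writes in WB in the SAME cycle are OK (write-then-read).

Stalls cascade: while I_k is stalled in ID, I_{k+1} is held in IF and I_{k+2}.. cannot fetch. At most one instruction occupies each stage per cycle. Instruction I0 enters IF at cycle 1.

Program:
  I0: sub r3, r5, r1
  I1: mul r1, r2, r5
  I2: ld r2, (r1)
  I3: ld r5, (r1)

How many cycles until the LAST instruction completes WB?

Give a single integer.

I0 sub r3 <- r5,r1: IF@1 ID@2 stall=0 (-) EX@3 MEM@4 WB@5
I1 mul r1 <- r2,r5: IF@2 ID@3 stall=0 (-) EX@4 MEM@5 WB@6
I2 ld r2 <- r1: IF@3 ID@4 stall=2 (RAW on I1.r1 (WB@6)) EX@7 MEM@8 WB@9
I3 ld r5 <- r1: IF@4 ID@7 stall=0 (-) EX@8 MEM@9 WB@10

Answer: 10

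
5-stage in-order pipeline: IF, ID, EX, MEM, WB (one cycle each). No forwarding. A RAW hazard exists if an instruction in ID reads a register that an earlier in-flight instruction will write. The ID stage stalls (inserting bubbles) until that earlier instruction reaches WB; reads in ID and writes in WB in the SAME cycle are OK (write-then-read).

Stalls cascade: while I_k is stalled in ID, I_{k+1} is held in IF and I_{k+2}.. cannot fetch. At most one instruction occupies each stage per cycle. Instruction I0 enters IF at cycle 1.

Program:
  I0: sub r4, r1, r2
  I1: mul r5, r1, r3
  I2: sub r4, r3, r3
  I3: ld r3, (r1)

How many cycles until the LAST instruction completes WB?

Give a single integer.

I0 sub r4 <- r1,r2: IF@1 ID@2 stall=0 (-) EX@3 MEM@4 WB@5
I1 mul r5 <- r1,r3: IF@2 ID@3 stall=0 (-) EX@4 MEM@5 WB@6
I2 sub r4 <- r3,r3: IF@3 ID@4 stall=0 (-) EX@5 MEM@6 WB@7
I3 ld r3 <- r1: IF@4 ID@5 stall=0 (-) EX@6 MEM@7 WB@8

Answer: 8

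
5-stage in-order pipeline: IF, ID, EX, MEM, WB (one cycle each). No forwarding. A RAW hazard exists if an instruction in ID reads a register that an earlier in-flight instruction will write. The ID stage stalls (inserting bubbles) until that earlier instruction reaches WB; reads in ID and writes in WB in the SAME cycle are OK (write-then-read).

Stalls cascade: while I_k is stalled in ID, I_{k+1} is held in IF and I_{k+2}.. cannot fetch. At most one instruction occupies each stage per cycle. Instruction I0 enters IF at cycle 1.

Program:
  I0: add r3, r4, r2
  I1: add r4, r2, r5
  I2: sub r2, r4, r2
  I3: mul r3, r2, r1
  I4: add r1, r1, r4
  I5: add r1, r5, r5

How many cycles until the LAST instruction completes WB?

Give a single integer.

Answer: 14

Derivation:
I0 add r3 <- r4,r2: IF@1 ID@2 stall=0 (-) EX@3 MEM@4 WB@5
I1 add r4 <- r2,r5: IF@2 ID@3 stall=0 (-) EX@4 MEM@5 WB@6
I2 sub r2 <- r4,r2: IF@3 ID@4 stall=2 (RAW on I1.r4 (WB@6)) EX@7 MEM@8 WB@9
I3 mul r3 <- r2,r1: IF@4 ID@7 stall=2 (RAW on I2.r2 (WB@9)) EX@10 MEM@11 WB@12
I4 add r1 <- r1,r4: IF@7 ID@10 stall=0 (-) EX@11 MEM@12 WB@13
I5 add r1 <- r5,r5: IF@10 ID@11 stall=0 (-) EX@12 MEM@13 WB@14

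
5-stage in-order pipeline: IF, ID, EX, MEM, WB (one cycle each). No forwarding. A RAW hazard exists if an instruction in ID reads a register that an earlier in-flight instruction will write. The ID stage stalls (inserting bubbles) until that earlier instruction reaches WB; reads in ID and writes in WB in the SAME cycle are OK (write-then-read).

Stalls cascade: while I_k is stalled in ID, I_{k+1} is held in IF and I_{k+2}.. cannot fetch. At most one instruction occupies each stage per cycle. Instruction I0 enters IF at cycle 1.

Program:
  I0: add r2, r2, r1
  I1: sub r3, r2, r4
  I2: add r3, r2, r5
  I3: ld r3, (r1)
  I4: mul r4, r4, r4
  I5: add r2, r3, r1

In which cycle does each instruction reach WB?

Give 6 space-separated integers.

I0 add r2 <- r2,r1: IF@1 ID@2 stall=0 (-) EX@3 MEM@4 WB@5
I1 sub r3 <- r2,r4: IF@2 ID@3 stall=2 (RAW on I0.r2 (WB@5)) EX@6 MEM@7 WB@8
I2 add r3 <- r2,r5: IF@3 ID@6 stall=0 (-) EX@7 MEM@8 WB@9
I3 ld r3 <- r1: IF@6 ID@7 stall=0 (-) EX@8 MEM@9 WB@10
I4 mul r4 <- r4,r4: IF@7 ID@8 stall=0 (-) EX@9 MEM@10 WB@11
I5 add r2 <- r3,r1: IF@8 ID@9 stall=1 (RAW on I3.r3 (WB@10)) EX@11 MEM@12 WB@13

Answer: 5 8 9 10 11 13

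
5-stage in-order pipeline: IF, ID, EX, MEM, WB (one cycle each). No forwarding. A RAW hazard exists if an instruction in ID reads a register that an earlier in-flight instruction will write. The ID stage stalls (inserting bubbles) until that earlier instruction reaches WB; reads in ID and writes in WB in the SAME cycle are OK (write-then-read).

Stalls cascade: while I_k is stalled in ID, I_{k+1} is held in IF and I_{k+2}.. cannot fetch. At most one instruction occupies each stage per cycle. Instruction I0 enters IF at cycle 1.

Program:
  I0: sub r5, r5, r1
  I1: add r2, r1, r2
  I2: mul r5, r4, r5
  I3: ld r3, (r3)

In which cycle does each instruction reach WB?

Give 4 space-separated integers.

I0 sub r5 <- r5,r1: IF@1 ID@2 stall=0 (-) EX@3 MEM@4 WB@5
I1 add r2 <- r1,r2: IF@2 ID@3 stall=0 (-) EX@4 MEM@5 WB@6
I2 mul r5 <- r4,r5: IF@3 ID@4 stall=1 (RAW on I0.r5 (WB@5)) EX@6 MEM@7 WB@8
I3 ld r3 <- r3: IF@4 ID@6 stall=0 (-) EX@7 MEM@8 WB@9

Answer: 5 6 8 9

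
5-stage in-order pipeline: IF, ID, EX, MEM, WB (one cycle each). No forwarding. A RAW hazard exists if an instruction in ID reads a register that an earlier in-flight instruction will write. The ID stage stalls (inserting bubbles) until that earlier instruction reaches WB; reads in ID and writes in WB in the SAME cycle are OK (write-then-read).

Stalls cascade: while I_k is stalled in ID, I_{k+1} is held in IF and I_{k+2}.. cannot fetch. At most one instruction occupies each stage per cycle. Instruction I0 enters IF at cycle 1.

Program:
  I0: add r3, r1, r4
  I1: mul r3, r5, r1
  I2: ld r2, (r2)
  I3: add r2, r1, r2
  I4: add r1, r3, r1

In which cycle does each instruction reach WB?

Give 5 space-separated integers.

I0 add r3 <- r1,r4: IF@1 ID@2 stall=0 (-) EX@3 MEM@4 WB@5
I1 mul r3 <- r5,r1: IF@2 ID@3 stall=0 (-) EX@4 MEM@5 WB@6
I2 ld r2 <- r2: IF@3 ID@4 stall=0 (-) EX@5 MEM@6 WB@7
I3 add r2 <- r1,r2: IF@4 ID@5 stall=2 (RAW on I2.r2 (WB@7)) EX@8 MEM@9 WB@10
I4 add r1 <- r3,r1: IF@5 ID@8 stall=0 (-) EX@9 MEM@10 WB@11

Answer: 5 6 7 10 11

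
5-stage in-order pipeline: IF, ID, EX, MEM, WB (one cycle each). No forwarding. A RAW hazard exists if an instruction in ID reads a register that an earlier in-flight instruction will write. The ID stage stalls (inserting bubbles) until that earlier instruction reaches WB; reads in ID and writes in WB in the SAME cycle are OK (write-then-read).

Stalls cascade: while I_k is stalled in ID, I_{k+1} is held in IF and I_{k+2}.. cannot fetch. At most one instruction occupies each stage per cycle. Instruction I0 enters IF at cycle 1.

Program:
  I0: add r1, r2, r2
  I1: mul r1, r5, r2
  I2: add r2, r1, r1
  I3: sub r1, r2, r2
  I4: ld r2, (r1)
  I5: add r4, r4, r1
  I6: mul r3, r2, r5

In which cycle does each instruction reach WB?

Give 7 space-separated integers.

I0 add r1 <- r2,r2: IF@1 ID@2 stall=0 (-) EX@3 MEM@4 WB@5
I1 mul r1 <- r5,r2: IF@2 ID@3 stall=0 (-) EX@4 MEM@5 WB@6
I2 add r2 <- r1,r1: IF@3 ID@4 stall=2 (RAW on I1.r1 (WB@6)) EX@7 MEM@8 WB@9
I3 sub r1 <- r2,r2: IF@4 ID@7 stall=2 (RAW on I2.r2 (WB@9)) EX@10 MEM@11 WB@12
I4 ld r2 <- r1: IF@7 ID@10 stall=2 (RAW on I3.r1 (WB@12)) EX@13 MEM@14 WB@15
I5 add r4 <- r4,r1: IF@10 ID@13 stall=0 (-) EX@14 MEM@15 WB@16
I6 mul r3 <- r2,r5: IF@13 ID@14 stall=1 (RAW on I4.r2 (WB@15)) EX@16 MEM@17 WB@18

Answer: 5 6 9 12 15 16 18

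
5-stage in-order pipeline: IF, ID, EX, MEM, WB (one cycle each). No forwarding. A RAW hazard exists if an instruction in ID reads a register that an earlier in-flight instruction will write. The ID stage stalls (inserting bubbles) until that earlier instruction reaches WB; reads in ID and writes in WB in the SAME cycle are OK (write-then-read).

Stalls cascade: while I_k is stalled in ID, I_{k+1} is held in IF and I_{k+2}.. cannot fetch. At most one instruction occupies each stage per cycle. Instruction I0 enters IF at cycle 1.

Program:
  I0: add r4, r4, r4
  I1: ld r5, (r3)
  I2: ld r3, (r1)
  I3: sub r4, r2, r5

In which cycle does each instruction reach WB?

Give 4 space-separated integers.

I0 add r4 <- r4,r4: IF@1 ID@2 stall=0 (-) EX@3 MEM@4 WB@5
I1 ld r5 <- r3: IF@2 ID@3 stall=0 (-) EX@4 MEM@5 WB@6
I2 ld r3 <- r1: IF@3 ID@4 stall=0 (-) EX@5 MEM@6 WB@7
I3 sub r4 <- r2,r5: IF@4 ID@5 stall=1 (RAW on I1.r5 (WB@6)) EX@7 MEM@8 WB@9

Answer: 5 6 7 9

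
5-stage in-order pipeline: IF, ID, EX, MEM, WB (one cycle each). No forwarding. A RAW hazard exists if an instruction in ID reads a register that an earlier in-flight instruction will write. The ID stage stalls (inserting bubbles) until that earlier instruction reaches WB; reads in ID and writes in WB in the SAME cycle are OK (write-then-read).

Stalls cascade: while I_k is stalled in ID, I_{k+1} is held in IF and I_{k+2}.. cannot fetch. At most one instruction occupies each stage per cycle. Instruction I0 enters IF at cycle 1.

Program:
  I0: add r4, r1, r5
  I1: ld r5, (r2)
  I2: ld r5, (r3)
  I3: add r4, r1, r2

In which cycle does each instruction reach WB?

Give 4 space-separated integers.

Answer: 5 6 7 8

Derivation:
I0 add r4 <- r1,r5: IF@1 ID@2 stall=0 (-) EX@3 MEM@4 WB@5
I1 ld r5 <- r2: IF@2 ID@3 stall=0 (-) EX@4 MEM@5 WB@6
I2 ld r5 <- r3: IF@3 ID@4 stall=0 (-) EX@5 MEM@6 WB@7
I3 add r4 <- r1,r2: IF@4 ID@5 stall=0 (-) EX@6 MEM@7 WB@8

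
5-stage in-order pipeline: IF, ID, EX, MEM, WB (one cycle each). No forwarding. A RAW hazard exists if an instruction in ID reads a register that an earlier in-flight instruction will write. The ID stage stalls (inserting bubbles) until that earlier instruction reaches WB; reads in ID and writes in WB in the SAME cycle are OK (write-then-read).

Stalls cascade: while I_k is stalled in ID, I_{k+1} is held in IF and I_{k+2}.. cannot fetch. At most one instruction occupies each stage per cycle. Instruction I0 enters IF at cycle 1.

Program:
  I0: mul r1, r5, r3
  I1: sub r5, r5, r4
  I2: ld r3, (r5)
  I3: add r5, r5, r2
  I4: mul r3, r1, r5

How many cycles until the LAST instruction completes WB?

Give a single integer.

Answer: 13

Derivation:
I0 mul r1 <- r5,r3: IF@1 ID@2 stall=0 (-) EX@3 MEM@4 WB@5
I1 sub r5 <- r5,r4: IF@2 ID@3 stall=0 (-) EX@4 MEM@5 WB@6
I2 ld r3 <- r5: IF@3 ID@4 stall=2 (RAW on I1.r5 (WB@6)) EX@7 MEM@8 WB@9
I3 add r5 <- r5,r2: IF@4 ID@7 stall=0 (-) EX@8 MEM@9 WB@10
I4 mul r3 <- r1,r5: IF@7 ID@8 stall=2 (RAW on I3.r5 (WB@10)) EX@11 MEM@12 WB@13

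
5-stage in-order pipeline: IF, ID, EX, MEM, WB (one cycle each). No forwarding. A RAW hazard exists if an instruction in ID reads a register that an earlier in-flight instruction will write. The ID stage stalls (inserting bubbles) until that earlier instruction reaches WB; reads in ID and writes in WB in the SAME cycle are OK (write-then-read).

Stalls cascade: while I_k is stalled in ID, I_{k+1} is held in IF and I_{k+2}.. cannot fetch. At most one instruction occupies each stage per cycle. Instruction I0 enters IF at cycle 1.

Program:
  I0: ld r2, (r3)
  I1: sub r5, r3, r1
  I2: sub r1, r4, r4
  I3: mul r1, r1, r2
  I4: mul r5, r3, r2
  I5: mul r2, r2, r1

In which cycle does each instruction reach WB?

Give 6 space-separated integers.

Answer: 5 6 7 10 11 13

Derivation:
I0 ld r2 <- r3: IF@1 ID@2 stall=0 (-) EX@3 MEM@4 WB@5
I1 sub r5 <- r3,r1: IF@2 ID@3 stall=0 (-) EX@4 MEM@5 WB@6
I2 sub r1 <- r4,r4: IF@3 ID@4 stall=0 (-) EX@5 MEM@6 WB@7
I3 mul r1 <- r1,r2: IF@4 ID@5 stall=2 (RAW on I2.r1 (WB@7)) EX@8 MEM@9 WB@10
I4 mul r5 <- r3,r2: IF@5 ID@8 stall=0 (-) EX@9 MEM@10 WB@11
I5 mul r2 <- r2,r1: IF@8 ID@9 stall=1 (RAW on I3.r1 (WB@10)) EX@11 MEM@12 WB@13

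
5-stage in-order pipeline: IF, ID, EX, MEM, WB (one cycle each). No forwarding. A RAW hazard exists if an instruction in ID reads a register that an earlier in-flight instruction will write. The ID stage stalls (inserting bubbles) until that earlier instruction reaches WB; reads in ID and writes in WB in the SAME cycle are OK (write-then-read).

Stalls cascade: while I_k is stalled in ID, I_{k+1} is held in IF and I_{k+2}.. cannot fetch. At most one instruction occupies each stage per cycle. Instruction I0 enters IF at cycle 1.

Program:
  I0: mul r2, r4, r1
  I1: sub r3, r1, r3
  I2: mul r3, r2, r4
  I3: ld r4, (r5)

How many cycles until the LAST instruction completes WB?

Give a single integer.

Answer: 9

Derivation:
I0 mul r2 <- r4,r1: IF@1 ID@2 stall=0 (-) EX@3 MEM@4 WB@5
I1 sub r3 <- r1,r3: IF@2 ID@3 stall=0 (-) EX@4 MEM@5 WB@6
I2 mul r3 <- r2,r4: IF@3 ID@4 stall=1 (RAW on I0.r2 (WB@5)) EX@6 MEM@7 WB@8
I3 ld r4 <- r5: IF@4 ID@6 stall=0 (-) EX@7 MEM@8 WB@9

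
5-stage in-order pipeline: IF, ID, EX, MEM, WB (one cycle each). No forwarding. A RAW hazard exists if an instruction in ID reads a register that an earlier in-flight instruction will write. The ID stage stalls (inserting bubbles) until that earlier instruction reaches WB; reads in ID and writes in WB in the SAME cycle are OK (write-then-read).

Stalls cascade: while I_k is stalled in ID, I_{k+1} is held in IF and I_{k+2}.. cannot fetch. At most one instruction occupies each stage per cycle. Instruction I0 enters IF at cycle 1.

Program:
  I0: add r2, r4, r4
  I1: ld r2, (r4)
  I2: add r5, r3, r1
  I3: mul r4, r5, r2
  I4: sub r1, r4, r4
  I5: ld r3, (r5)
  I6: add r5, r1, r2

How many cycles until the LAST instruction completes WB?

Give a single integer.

I0 add r2 <- r4,r4: IF@1 ID@2 stall=0 (-) EX@3 MEM@4 WB@5
I1 ld r2 <- r4: IF@2 ID@3 stall=0 (-) EX@4 MEM@5 WB@6
I2 add r5 <- r3,r1: IF@3 ID@4 stall=0 (-) EX@5 MEM@6 WB@7
I3 mul r4 <- r5,r2: IF@4 ID@5 stall=2 (RAW on I2.r5 (WB@7)) EX@8 MEM@9 WB@10
I4 sub r1 <- r4,r4: IF@5 ID@8 stall=2 (RAW on I3.r4 (WB@10)) EX@11 MEM@12 WB@13
I5 ld r3 <- r5: IF@8 ID@11 stall=0 (-) EX@12 MEM@13 WB@14
I6 add r5 <- r1,r2: IF@11 ID@12 stall=1 (RAW on I4.r1 (WB@13)) EX@14 MEM@15 WB@16

Answer: 16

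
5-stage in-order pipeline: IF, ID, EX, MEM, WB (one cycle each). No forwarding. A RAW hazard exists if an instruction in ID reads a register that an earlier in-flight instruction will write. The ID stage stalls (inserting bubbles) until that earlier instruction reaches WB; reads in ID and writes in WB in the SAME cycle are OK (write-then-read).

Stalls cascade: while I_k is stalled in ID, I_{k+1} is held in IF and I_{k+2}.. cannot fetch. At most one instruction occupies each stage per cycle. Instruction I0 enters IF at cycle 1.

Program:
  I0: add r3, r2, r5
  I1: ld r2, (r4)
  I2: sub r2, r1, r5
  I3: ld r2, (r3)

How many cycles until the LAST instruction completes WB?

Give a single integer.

I0 add r3 <- r2,r5: IF@1 ID@2 stall=0 (-) EX@3 MEM@4 WB@5
I1 ld r2 <- r4: IF@2 ID@3 stall=0 (-) EX@4 MEM@5 WB@6
I2 sub r2 <- r1,r5: IF@3 ID@4 stall=0 (-) EX@5 MEM@6 WB@7
I3 ld r2 <- r3: IF@4 ID@5 stall=0 (-) EX@6 MEM@7 WB@8

Answer: 8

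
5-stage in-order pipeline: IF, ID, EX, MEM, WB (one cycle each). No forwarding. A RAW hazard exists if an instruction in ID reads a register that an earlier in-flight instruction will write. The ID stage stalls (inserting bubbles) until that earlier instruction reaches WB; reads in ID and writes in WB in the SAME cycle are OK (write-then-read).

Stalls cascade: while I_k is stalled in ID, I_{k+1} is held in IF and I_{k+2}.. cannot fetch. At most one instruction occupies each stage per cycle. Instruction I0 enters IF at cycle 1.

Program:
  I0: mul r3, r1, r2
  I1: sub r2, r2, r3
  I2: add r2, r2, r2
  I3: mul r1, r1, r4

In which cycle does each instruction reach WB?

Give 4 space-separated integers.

Answer: 5 8 11 12

Derivation:
I0 mul r3 <- r1,r2: IF@1 ID@2 stall=0 (-) EX@3 MEM@4 WB@5
I1 sub r2 <- r2,r3: IF@2 ID@3 stall=2 (RAW on I0.r3 (WB@5)) EX@6 MEM@7 WB@8
I2 add r2 <- r2,r2: IF@3 ID@6 stall=2 (RAW on I1.r2 (WB@8)) EX@9 MEM@10 WB@11
I3 mul r1 <- r1,r4: IF@6 ID@9 stall=0 (-) EX@10 MEM@11 WB@12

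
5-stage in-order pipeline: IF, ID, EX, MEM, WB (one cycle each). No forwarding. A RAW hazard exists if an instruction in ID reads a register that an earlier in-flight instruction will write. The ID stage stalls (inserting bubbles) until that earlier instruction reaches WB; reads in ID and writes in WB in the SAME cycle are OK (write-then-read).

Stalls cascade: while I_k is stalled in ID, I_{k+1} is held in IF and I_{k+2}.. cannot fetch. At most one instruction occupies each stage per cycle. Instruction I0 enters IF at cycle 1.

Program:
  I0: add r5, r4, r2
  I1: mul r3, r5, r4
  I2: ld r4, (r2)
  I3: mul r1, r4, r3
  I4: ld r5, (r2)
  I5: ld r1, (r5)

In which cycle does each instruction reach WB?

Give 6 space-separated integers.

I0 add r5 <- r4,r2: IF@1 ID@2 stall=0 (-) EX@3 MEM@4 WB@5
I1 mul r3 <- r5,r4: IF@2 ID@3 stall=2 (RAW on I0.r5 (WB@5)) EX@6 MEM@7 WB@8
I2 ld r4 <- r2: IF@3 ID@6 stall=0 (-) EX@7 MEM@8 WB@9
I3 mul r1 <- r4,r3: IF@6 ID@7 stall=2 (RAW on I2.r4 (WB@9)) EX@10 MEM@11 WB@12
I4 ld r5 <- r2: IF@7 ID@10 stall=0 (-) EX@11 MEM@12 WB@13
I5 ld r1 <- r5: IF@10 ID@11 stall=2 (RAW on I4.r5 (WB@13)) EX@14 MEM@15 WB@16

Answer: 5 8 9 12 13 16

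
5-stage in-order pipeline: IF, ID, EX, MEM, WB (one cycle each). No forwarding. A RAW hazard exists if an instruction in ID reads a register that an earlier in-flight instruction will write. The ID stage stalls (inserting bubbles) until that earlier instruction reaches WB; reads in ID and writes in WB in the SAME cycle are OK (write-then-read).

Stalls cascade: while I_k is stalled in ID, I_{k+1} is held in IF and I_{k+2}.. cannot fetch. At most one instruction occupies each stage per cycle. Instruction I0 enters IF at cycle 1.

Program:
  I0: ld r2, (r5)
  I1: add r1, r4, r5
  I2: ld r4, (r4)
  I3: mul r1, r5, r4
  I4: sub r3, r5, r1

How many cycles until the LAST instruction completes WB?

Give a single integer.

Answer: 13

Derivation:
I0 ld r2 <- r5: IF@1 ID@2 stall=0 (-) EX@3 MEM@4 WB@5
I1 add r1 <- r4,r5: IF@2 ID@3 stall=0 (-) EX@4 MEM@5 WB@6
I2 ld r4 <- r4: IF@3 ID@4 stall=0 (-) EX@5 MEM@6 WB@7
I3 mul r1 <- r5,r4: IF@4 ID@5 stall=2 (RAW on I2.r4 (WB@7)) EX@8 MEM@9 WB@10
I4 sub r3 <- r5,r1: IF@5 ID@8 stall=2 (RAW on I3.r1 (WB@10)) EX@11 MEM@12 WB@13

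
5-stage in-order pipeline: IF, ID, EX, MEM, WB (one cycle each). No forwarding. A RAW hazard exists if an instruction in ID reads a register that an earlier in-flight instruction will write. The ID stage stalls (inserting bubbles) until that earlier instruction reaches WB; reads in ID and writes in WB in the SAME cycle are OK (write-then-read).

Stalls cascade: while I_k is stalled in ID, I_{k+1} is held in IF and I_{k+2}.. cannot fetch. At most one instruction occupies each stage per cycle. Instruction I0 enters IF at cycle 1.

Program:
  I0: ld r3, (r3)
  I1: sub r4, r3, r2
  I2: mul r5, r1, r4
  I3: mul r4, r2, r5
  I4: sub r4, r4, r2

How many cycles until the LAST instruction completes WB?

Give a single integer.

Answer: 17

Derivation:
I0 ld r3 <- r3: IF@1 ID@2 stall=0 (-) EX@3 MEM@4 WB@5
I1 sub r4 <- r3,r2: IF@2 ID@3 stall=2 (RAW on I0.r3 (WB@5)) EX@6 MEM@7 WB@8
I2 mul r5 <- r1,r4: IF@3 ID@6 stall=2 (RAW on I1.r4 (WB@8)) EX@9 MEM@10 WB@11
I3 mul r4 <- r2,r5: IF@6 ID@9 stall=2 (RAW on I2.r5 (WB@11)) EX@12 MEM@13 WB@14
I4 sub r4 <- r4,r2: IF@9 ID@12 stall=2 (RAW on I3.r4 (WB@14)) EX@15 MEM@16 WB@17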